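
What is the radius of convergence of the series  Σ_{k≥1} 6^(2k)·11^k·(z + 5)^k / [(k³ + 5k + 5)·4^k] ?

R = 1/99

Ratio test: |a_{k+1}/a_k| = [(k³ + 5k + 5)/((k+1)³ + 5(k+1) + 5)] · 36·11/4 → 99 as k → ∞.
Convergence for |z + 5| · 99 < 1, i.e. |z + 5| < 1/99. So R = 1/99.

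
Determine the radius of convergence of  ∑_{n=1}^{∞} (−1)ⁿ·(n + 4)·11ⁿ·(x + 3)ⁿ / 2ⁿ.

The ratio of consecutive coefficients is [((n+1) + 4)/(n + 4)] · 11/2 → 11/2.
Hence the series converges for |x + 3| < 1/(11/2) = 2/11, so the radius of convergence is 2/11.

R = 2/11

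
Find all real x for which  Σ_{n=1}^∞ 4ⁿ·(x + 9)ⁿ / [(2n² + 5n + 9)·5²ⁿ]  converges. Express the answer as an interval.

[-61/4, -11/4]

By the ratio test, |a_{n+1}/a_n| = [(2n² + 5n + 9)/(2(n+1)² + 5(n+1) + 9)] · 4/25 → 4/25.
Thus R = 1/(4/25) = 25/4.
Check x = -11/4: the terms are on the order of 1/n², so the series converges absolutely by comparison with the p-series (p = 2 > 1).
When x = -61/4, the series is dominated by a constant times Σ 1/n², which converges (p = 2 > 1).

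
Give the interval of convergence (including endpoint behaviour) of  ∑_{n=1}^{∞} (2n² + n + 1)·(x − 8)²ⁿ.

By the ratio test, |a_{n+1}/a_n| = (2(n+1)² + (n+1) + 1)/(2n² + n + 1) → 1.
Writing y = (x − 8)², the series in y has radius 1, so |x − 8| < √(1) = 1 and R = 1.
Check x = 9: the terms do not tend to 0, so the series diverges.
At x = 7: the terms do not tend to 0, so the series diverges.

(7, 9)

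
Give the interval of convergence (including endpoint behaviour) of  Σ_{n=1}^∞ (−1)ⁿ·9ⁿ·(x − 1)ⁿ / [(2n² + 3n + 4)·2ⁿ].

[7/9, 11/9]

The ratio of consecutive coefficients is [(2n² + 3n + 4)/(2(n+1)² + 3(n+1) + 4)] · 9/2 → 9/2.
Convergence for |x − 1| · 9/2 < 1, i.e. |x − 1| < 2/9. So R = 2/9.
Check x = 11/9: the terms are on the order of 1/n², so the series converges absolutely by comparison with the p-series (p = 2 > 1).
At x = 7/9: absolute convergence follows by limit comparison with Σ 1/n².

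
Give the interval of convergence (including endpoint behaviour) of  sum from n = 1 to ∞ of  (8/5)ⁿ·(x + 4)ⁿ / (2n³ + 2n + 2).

The ratio of consecutive coefficients is [(2n³ + 2n + 2)/(2(n+1)³ + 2(n+1) + 2)] · 8/5 → 8/5.
The series converges when 8/5 · |x + 4| < 1, giving R = 5/8.
When x = -27/8, the terms are on the order of 1/n³, so the series converges absolutely by comparison with the p-series (p = 3 > 1).
Check x = -37/8: the terms are on the order of 1/n³, so the series converges absolutely by comparison with the p-series (p = 3 > 1).

[-37/8, -27/8]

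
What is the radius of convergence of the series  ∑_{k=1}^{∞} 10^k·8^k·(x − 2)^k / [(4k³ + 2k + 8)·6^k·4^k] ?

R = 3/10

By the ratio test, |a_{k+1}/a_k| = [(4k³ + 2k + 8)/(4(k+1)³ + 2(k+1) + 8)] · 10·8/(6·4) → 10/3.
Convergence for |x − 2| · 10/3 < 1, i.e. |x − 2| < 3/10. So R = 3/10.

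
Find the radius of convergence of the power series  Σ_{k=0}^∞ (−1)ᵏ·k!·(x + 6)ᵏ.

R = 0

Ratio test: |a_{k+1}/a_k| = (k+1) → ∞ as k → ∞.
The ratio grows without bound, so the series diverges whenever (x + 6) ≠ 0; it converges only at x = -6. R = 0.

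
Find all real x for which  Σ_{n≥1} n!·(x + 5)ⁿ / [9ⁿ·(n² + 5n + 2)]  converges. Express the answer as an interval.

{-5}

By the ratio test, |a_{n+1}/a_n| = (n+1) · 1/9 · (n² + 5n + 2)/((n+1)² + 5(n+1) + 2) → ∞.
The terms grow without bound for any (x + 5) ≠ 0, so R = 0 (convergence only at x = -5).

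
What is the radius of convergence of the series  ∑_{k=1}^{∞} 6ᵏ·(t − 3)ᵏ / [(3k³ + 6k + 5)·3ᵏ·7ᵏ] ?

The ratio of consecutive coefficients is [(3k³ + 6k + 5)/(3(k+1)³ + 6(k+1) + 5)] · 6/(3·7) → 2/7.
Convergence for |t − 3| · 2/7 < 1, i.e. |t − 3| < 7/2. So R = 7/2.

R = 7/2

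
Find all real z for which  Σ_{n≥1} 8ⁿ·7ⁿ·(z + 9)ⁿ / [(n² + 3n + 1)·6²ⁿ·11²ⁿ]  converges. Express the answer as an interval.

Ratio test: |a_{n+1}/a_n| = [(n² + 3n + 1)/((n+1)² + 3(n+1) + 1)] · 8·7/(36·121) → 14/1089 as n → ∞.
Hence the series converges for |z + 9| < 1/(14/1089) = 1089/14, so the radius of convergence is 1089/14.
Check z = 963/14: absolute convergence follows by limit comparison with Σ 1/n².
At z = -1215/14: the terms are on the order of 1/n², so the series converges absolutely by comparison with the p-series (p = 2 > 1).

[-1215/14, 963/14]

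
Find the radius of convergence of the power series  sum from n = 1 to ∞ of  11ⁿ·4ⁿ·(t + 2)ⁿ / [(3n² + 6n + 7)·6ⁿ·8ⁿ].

R = 12/11

Ratio test: |a_{n+1}/a_n| = [(3n² + 6n + 7)/(3(n+1)² + 6(n+1) + 7)] · 11·4/(6·8) → 11/12 as n → ∞.
Thus R = 1/(11/12) = 12/11.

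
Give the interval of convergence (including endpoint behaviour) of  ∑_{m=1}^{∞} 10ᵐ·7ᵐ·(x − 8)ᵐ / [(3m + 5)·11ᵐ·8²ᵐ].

[-72/35, 632/35)

Ratio test: |a_{m+1}/a_m| = [(3m + 5)/(3(m+1) + 5)] · 10·7/(11·64) → 35/352 as m → ∞.
The series converges when 35/352 · |x − 8| < 1, giving R = 352/35.
When x = 632/35, the terms behave like c/m; limit comparison with the harmonic series gives divergence.
Check x = -72/35: convergence follows from the alternating series test (terms decrease monotonically to 0).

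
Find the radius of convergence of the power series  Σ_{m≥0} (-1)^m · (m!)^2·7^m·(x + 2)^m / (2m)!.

R = 4/7

The ratio of consecutive coefficients is (m+1)²/[(2m+1)·(2m+2)] · 7 → 7/4.
Hence the series converges for |x + 2| < 1/(7/4) = 4/7, so the radius of convergence is 4/7.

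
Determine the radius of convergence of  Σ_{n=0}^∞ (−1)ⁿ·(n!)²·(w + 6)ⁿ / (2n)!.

The ratio of consecutive coefficients is (n+1)²/[(2n+1)·(2n+2)] → 1/4.
Thus R = 1/(1/4) = 4.

R = 4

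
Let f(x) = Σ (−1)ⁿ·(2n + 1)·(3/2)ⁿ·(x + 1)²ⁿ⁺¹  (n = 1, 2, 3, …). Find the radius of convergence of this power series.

Ratio test: |a_{n+1}/a_n| = [(2(n+1) + 1)/(2n + 1)] · 3/2 → 3/2 as n → ∞.
Successive powers of (x + 1) differ by 2, so the series converges when |x + 1|² · 3/2 < 1, i.e. |x + 1| < √(2/3). So R = √6/3.

R = √6/3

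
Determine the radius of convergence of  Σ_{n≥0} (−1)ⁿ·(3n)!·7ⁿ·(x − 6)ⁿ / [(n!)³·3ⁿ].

R = 1/63

Ratio test: |a_{n+1}/a_n| = (3n+1)·(3n+2)·(3n+3)/(n+1)³ · 7/3 → 63 as n → ∞.
The series converges when 63 · |x − 6| < 1, giving R = 1/63.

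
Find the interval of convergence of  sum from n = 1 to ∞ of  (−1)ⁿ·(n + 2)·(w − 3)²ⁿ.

(2, 4)

The ratio of consecutive coefficients is ((n+1) + 2)/(n + 2) → 1.
Writing y = (w − 3)², the series in y has radius 1, so |w − 3| < √(1) = 1 and R = 1.
Endpoint w = 4: the n-th term does not approach 0; divergence by the term test.
When w = 2, the terms have absolute value of order n, which does not tend to 0, so the series diverges by the divergence test.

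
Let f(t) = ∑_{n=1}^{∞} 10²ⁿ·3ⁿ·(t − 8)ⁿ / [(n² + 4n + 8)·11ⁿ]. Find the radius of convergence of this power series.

R = 11/300

Ratio test: |a_{n+1}/a_n| = [(n² + 4n + 8)/((n+1)² + 4(n+1) + 8)] · 100·3/11 → 300/11 as n → ∞.
Convergence for |t − 8| · 300/11 < 1, i.e. |t − 8| < 11/300. So R = 11/300.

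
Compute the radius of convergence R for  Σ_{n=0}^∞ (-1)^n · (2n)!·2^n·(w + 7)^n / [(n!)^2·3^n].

By the ratio test, |a_{n+1}/a_n| = (2n+1)·(2n+2)/(n+1)² · 2/3 → 8/3.
The series converges when 8/3 · |w + 7| < 1, giving R = 3/8.

R = 3/8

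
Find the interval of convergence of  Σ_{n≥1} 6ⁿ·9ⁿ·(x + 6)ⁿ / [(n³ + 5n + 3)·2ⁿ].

By the ratio test, |a_{n+1}/a_n| = [(n³ + 5n + 3)/((n+1)³ + 5(n+1) + 3)] · 6·9/2 → 27.
Thus R = 1/(27) = 1/27.
Check x = -161/27: absolute convergence follows by limit comparison with Σ 1/n³.
Endpoint x = -163/27: the terms are on the order of 1/n³, so the series converges absolutely by comparison with the p-series (p = 3 > 1).

[-163/27, -161/27]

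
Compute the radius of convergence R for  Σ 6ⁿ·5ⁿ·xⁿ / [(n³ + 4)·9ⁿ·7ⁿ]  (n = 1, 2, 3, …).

The ratio of consecutive coefficients is [(n³ + 4)/((n+1)³ + 4)] · 6·5/(9·7) → 10/21.
Convergence for |x| · 10/21 < 1, i.e. |x| < 21/10. So R = 21/10.

R = 21/10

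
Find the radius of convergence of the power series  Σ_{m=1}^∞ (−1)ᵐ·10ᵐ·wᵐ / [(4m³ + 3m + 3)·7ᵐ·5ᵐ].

R = 7/2

By the ratio test, |a_{m+1}/a_m| = [(4m³ + 3m + 3)/(4(m+1)³ + 3(m+1) + 3)] · 10/(7·5) → 2/7.
Convergence for |w| · 2/7 < 1, i.e. |w| < 7/2. So R = 7/2.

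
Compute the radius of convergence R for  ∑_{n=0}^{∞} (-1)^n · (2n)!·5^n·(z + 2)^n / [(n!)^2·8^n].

Ratio test: |a_{n+1}/a_n| = (2n+1)·(2n+2)/(n+1)² · 5/8 → 5/2 as n → ∞.
Convergence for |z + 2| · 5/2 < 1, i.e. |z + 2| < 2/5. So R = 2/5.

R = 2/5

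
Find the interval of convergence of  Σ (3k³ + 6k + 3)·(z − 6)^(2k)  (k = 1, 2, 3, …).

(5, 7)

Ratio test: |a_{k+1}/a_k| = (3(k+1)³ + 6(k+1) + 3)/(3k³ + 6k + 3) → 1 as k → ∞.
Successive powers of (z − 6) differ by 2, so the series converges when |z − 6|² · 1 < 1, i.e. |z − 6| < √(1) = 1. So R = 1.
When z = 7, the terms do not tend to 0, so the series diverges.
Endpoint z = 5: the k-th term does not approach 0; divergence by the term test.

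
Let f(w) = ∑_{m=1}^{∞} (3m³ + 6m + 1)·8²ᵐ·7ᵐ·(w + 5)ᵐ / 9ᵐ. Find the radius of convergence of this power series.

By the ratio test, |a_{m+1}/a_m| = [(3(m+1)³ + 6(m+1) + 1)/(3m³ + 6m + 1)] · 64·7/9 → 448/9.
Convergence for |w + 5| · 448/9 < 1, i.e. |w + 5| < 9/448. So R = 9/448.

R = 9/448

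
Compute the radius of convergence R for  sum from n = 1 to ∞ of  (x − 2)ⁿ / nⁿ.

R = ∞

By the Cauchy root test, |a_n|^(1/n) = 1/n → 0.
The limit is 0 for every x, so R = ∞.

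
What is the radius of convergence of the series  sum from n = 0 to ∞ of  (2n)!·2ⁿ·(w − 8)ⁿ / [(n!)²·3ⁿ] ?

Apply the ratio test: |a_{n+1}| / |a_n| = (2n+1)·(2n+2)/(n+1)² · 2/3, which tends to 8/3 as n → ∞.
Hence the series converges for |w − 8| < 1/(8/3) = 3/8, so the radius of convergence is 3/8.

R = 3/8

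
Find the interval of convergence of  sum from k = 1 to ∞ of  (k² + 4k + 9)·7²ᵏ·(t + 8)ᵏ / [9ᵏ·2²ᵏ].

(-428/49, -356/49)

Ratio test: |a_{k+1}/a_k| = [((k+1)² + 4(k+1) + 9)/(k² + 4k + 9)] · 49/(9·4) → 49/36 as k → ∞.
Thus R = 1/(49/36) = 36/49.
When t = -356/49, the k-th term does not approach 0; divergence by the term test.
When t = -428/49, the terms have absolute value of order k², which does not tend to 0, so the series diverges by the divergence test.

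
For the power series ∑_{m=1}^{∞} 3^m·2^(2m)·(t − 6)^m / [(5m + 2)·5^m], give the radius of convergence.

Apply the ratio test: |a_{m+1}| / |a_m| = [(5m + 2)/(5(m+1) + 2)] · 3·4/5, which tends to 12/5 as m → ∞.
The series converges when 12/5 · |t − 6| < 1, giving R = 5/12.

R = 5/12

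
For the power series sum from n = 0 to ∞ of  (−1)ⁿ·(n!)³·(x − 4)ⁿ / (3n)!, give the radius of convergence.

R = 27

The ratio of consecutive coefficients is (n+1)³/[(3n+1)·(3n+2)·(3n+3)] → 1/27.
Convergence for |x − 4| · 1/27 < 1, i.e. |x − 4| < 27. So R = 27.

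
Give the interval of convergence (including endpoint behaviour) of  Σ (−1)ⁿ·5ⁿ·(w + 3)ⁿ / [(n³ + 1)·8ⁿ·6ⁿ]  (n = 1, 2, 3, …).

The ratio of consecutive coefficients is [(n³ + 1)/((n+1)³ + 1)] · 5/(8·6) → 5/48.
Hence the series converges for |w + 3| < 1/(5/48) = 48/5, so the radius of convergence is 48/5.
At w = 33/5: absolute convergence follows by limit comparison with Σ 1/n³.
Endpoint w = -63/5: the terms are on the order of 1/n³, so the series converges absolutely by comparison with the p-series (p = 3 > 1).

[-63/5, 33/5]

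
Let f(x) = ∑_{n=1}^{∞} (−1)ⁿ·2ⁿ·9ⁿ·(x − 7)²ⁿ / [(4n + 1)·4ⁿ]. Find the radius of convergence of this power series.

R = √2/3

The ratio of consecutive coefficients is [(4n + 1)/(4(n+1) + 1)] · 2·9/4 → 9/2.
Writing y = (x − 7)², the series in y has radius 2/9, so |x − 7| < √(2/9) and R = √2/3.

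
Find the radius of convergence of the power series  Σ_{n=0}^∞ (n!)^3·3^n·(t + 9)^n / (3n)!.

By the ratio test, |a_{n+1}/a_n| = (n+1)³/[(3n+1)·(3n+2)·(3n+3)] · 3 → 1/9.
The series converges when 1/9 · |t + 9| < 1, giving R = 9.

R = 9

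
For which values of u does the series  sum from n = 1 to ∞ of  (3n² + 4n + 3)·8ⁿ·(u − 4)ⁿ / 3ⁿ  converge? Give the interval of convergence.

(29/8, 35/8)

The ratio of consecutive coefficients is [(3(n+1)² + 4(n+1) + 3)/(3n² + 4n + 3)] · 8/3 → 8/3.
Thus R = 1/(8/3) = 3/8.
At u = 35/8: the n-th term does not approach 0; divergence by the term test.
Check u = 29/8: the terms do not tend to 0, so the series diverges.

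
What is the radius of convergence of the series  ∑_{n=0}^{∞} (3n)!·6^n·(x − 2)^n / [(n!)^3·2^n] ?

R = 1/81

Ratio test: |a_{n+1}/a_n| = (3n+1)·(3n+2)·(3n+3)/(n+1)³ · 6/2 → 81 as n → ∞.
Convergence for |x − 2| · 81 < 1, i.e. |x − 2| < 1/81. So R = 1/81.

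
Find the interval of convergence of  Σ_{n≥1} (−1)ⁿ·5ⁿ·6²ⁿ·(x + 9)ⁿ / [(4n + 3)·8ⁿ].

(-407/45, -403/45]

By the ratio test, |a_{n+1}/a_n| = [(4n + 3)/(4(n+1) + 3)] · 5·36/8 → 45/2.
Hence the series converges for |x + 9| < 1/(45/2) = 2/45, so the radius of convergence is 2/45.
Check x = -403/45: an alternating series whose terms decrease to 0 in absolute value, so it converges by the Leibniz criterion.
Endpoint x = -407/45: the terms are asymptotic to a nonzero constant times 1/n, so the series diverges by limit comparison with Σ 1/n.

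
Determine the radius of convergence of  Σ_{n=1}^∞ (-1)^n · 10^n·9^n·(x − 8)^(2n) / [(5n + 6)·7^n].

By the ratio test, |a_{n+1}/a_n| = [(5n + 6)/(5(n+1) + 6)] · 10·9/7 → 90/7.
Since the exponent of (x − 8) increases by 2 each term, convergence requires |x − 8|² < 7/90, hence R = √70/30.

R = √70/30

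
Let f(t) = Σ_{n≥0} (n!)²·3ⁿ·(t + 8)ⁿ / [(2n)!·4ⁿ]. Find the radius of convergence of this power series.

The ratio of consecutive coefficients is (n+1)²/[(2n+1)·(2n+2)] · 3/4 → 3/16.
Convergence for |t + 8| · 3/16 < 1, i.e. |t + 8| < 16/3. So R = 16/3.

R = 16/3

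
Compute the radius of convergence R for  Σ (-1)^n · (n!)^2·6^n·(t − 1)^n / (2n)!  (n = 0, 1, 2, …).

By the ratio test, |a_{n+1}/a_n| = (n+1)²/[(2n+1)·(2n+2)] · 6 → 3/2.
Hence the series converges for |t − 1| < 1/(3/2) = 2/3, so the radius of convergence is 2/3.

R = 2/3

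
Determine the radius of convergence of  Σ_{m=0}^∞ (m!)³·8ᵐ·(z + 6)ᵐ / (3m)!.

R = 27/8

Ratio test: |a_{m+1}/a_m| = (m+1)³/[(3m+1)·(3m+2)·(3m+3)] · 8 → 8/27 as m → ∞.
Thus R = 1/(8/27) = 27/8.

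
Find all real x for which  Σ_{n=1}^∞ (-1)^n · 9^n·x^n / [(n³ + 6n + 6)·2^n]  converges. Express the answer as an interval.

[-2/9, 2/9]

By the ratio test, |a_{n+1}/a_n| = [(n³ + 6n + 6)/((n+1)³ + 6(n+1) + 6)] · 9/2 → 9/2.
Convergence for |x| · 9/2 < 1, i.e. |x| < 2/9. So R = 2/9.
At x = 2/9: the terms are on the order of 1/n³, so the series converges absolutely by comparison with the p-series (p = 3 > 1).
Check x = -2/9: the series is dominated by a constant times Σ 1/n³, which converges (p = 3 > 1).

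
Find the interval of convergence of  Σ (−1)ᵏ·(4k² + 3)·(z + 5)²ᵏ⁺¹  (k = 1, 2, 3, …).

(-6, -4)

Apply the ratio test: |a_{k+1}| / |a_k| = (4(k+1)² + 3)/(4k² + 3), which tends to 1 as k → ∞.
Writing y = (z + 5)², the series in y has radius 1, so |z + 5| < √(1) = 1 and R = 1.
At z = -4: the terms do not tend to 0, so the series diverges.
When z = -6, the k-th term does not approach 0; divergence by the term test.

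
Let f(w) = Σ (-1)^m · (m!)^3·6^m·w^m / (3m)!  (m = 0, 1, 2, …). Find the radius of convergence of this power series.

R = 9/2

By the ratio test, |a_{m+1}/a_m| = (m+1)³/[(3m+1)·(3m+2)·(3m+3)] · 6 → 2/9.
Convergence for |w| · 2/9 < 1, i.e. |w| < 9/2. So R = 9/2.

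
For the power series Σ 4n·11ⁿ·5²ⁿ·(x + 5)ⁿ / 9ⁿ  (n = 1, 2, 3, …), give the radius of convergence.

R = 9/275

Apply the ratio test: |a_{n+1}| / |a_n| = [4(n+1)/4n] · 11·25/9, which tends to 275/9 as n → ∞.
The series converges when 275/9 · |x + 5| < 1, giving R = 9/275.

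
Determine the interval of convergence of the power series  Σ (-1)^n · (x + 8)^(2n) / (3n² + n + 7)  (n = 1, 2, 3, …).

[-9, -7]

Apply the ratio test: |a_{n+1}| / |a_n| = (3n² + n + 7)/(3(n+1)² + (n+1) + 7), which tends to 1 as n → ∞.
Successive powers of (x + 8) differ by 2, so the series converges when |x + 8|² · 1 < 1, i.e. |x + 8| < √(1) = 1. So R = 1.
When x = -7, the series is dominated by a constant times Σ 1/n², which converges (p = 2 > 1).
At x = -9: the terms are on the order of 1/n², so the series converges absolutely by comparison with the p-series (p = 2 > 1).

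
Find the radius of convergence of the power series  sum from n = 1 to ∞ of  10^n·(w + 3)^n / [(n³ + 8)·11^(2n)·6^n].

Ratio test: |a_{n+1}/a_n| = [(n³ + 8)/((n+1)³ + 8)] · 10/(121·6) → 5/363 as n → ∞.
Hence the series converges for |w + 3| < 1/(5/363) = 363/5, so the radius of convergence is 363/5.

R = 363/5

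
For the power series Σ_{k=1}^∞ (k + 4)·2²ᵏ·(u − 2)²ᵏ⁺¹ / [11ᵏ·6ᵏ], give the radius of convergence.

By the ratio test, |a_{k+1}/a_k| = [((k+1) + 4)/(k + 4)] · 4/(11·6) → 2/33.
Since the exponent of (u − 2) increases by 2 each term, convergence requires |u − 2|² < 33/2, hence R = √66/2.

R = √66/2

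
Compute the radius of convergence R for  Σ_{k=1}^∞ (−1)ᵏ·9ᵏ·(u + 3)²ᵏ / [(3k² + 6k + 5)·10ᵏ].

Ratio test: |a_{k+1}/a_k| = [(3k² + 6k + 5)/(3(k+1)² + 6(k+1) + 5)] · 9/10 → 9/10 as k → ∞.
Writing y = (u + 3)², the series in y has radius 10/9, so |u + 3| < √(10/9) and R = √10/3.

R = √10/3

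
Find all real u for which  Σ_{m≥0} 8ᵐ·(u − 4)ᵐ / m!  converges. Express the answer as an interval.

Apply the ratio test: |a_{m+1}| / |a_m| = 8 · 1/(m+1), which tends to 0 as m → ∞.
The ratio tends to 0 regardless of u, hence R = ∞.

(−∞, ∞)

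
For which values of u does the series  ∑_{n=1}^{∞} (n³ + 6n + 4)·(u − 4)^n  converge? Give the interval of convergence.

(3, 5)

By the ratio test, |a_{n+1}/a_n| = ((n+1)³ + 6(n+1) + 4)/(n³ + 6n + 4) → 1.
Hence R = 1.
At u = 5: the n-th term does not approach 0; divergence by the term test.
When u = 3, the n-th term does not approach 0; divergence by the term test.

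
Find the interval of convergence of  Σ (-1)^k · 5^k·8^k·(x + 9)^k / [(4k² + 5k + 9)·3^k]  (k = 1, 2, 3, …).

[-363/40, -357/40]

The ratio of consecutive coefficients is [(4k² + 5k + 9)/(4(k+1)² + 5(k+1) + 9)] · 5·8/3 → 40/3.
Thus R = 1/(40/3) = 3/40.
When x = -357/40, absolute convergence follows by limit comparison with Σ 1/k².
At x = -363/40: absolute convergence follows by limit comparison with Σ 1/k².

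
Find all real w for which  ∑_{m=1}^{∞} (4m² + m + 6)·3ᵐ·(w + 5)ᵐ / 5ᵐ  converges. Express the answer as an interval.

(-20/3, -10/3)

By the ratio test, |a_{m+1}/a_m| = [(4(m+1)² + (m+1) + 6)/(4m² + m + 6)] · 3/5 → 3/5.
Hence the series converges for |w + 5| < 1/(3/5) = 5/3, so the radius of convergence is 5/3.
Check w = -10/3: the m-th term does not approach 0; divergence by the term test.
Check w = -20/3: the m-th term does not approach 0; divergence by the term test.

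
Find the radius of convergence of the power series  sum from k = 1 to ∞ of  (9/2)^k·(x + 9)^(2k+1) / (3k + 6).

R = √2/3

Ratio test: |a_{k+1}/a_k| = [(3k + 6)/(3(k+1) + 6)] · 9/2 → 9/2 as k → ∞.
Successive powers of (x + 9) differ by 2, so the series converges when |x + 9|² · 9/2 < 1, i.e. |x + 9| < √(2/9). So R = √2/3.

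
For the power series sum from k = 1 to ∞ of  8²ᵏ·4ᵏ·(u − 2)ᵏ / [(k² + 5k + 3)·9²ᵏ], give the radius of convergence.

R = 81/256

The ratio of consecutive coefficients is [(k² + 5k + 3)/((k+1)² + 5(k+1) + 3)] · 64·4/81 → 256/81.
Hence the series converges for |u − 2| < 1/(256/81) = 81/256, so the radius of convergence is 81/256.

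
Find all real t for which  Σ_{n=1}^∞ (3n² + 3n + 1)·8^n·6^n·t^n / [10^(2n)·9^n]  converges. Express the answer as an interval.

(-75/4, 75/4)

Apply the ratio test: |a_{n+1}| / |a_n| = [(3(n+1)² + 3(n+1) + 1)/(3n² + 3n + 1)] · 8·6/(100·9), which tends to 4/75 as n → ∞.
Hence the series converges for |t| < 1/(4/75) = 75/4, so the radius of convergence is 75/4.
Check t = 75/4: the n-th term does not approach 0; divergence by the term test.
Check t = -75/4: the n-th term does not approach 0; divergence by the term test.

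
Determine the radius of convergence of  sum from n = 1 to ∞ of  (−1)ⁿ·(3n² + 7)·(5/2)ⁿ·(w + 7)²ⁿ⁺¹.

The ratio of consecutive coefficients is [(3(n+1)² + 7)/(3n² + 7)] · 5/2 → 5/2.
Writing y = (w + 7)², the series in y has radius 2/5, so |w + 7| < √(2/5) and R = √10/5.

R = √10/5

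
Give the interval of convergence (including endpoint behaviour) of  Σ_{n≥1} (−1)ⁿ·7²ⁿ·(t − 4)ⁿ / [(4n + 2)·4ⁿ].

(192/49, 200/49]

Apply the ratio test: |a_{n+1}| / |a_n| = [(4n + 2)/(4(n+1) + 2)] · 49/4, which tends to 49/4 as n → ∞.
Convergence for |t − 4| · 49/4 < 1, i.e. |t − 4| < 4/49. So R = 4/49.
Endpoint t = 200/49: convergence follows from the alternating series test (terms decrease monotonically to 0).
At t = 192/49: the terms are asymptotic to a nonzero constant times 1/n, so the series diverges by limit comparison with Σ 1/n.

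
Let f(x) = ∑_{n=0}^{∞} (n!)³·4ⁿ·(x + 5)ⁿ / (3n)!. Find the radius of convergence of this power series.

R = 27/4

The ratio of consecutive coefficients is (n+1)³/[(3n+1)·(3n+2)·(3n+3)] · 4 → 4/27.
Convergence for |x + 5| · 4/27 < 1, i.e. |x + 5| < 27/4. So R = 27/4.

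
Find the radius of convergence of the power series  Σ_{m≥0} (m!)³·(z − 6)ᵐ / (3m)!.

Ratio test: |a_{m+1}/a_m| = (m+1)³/[(3m+1)·(3m+2)·(3m+3)] → 1/27 as m → ∞.
Convergence for |z − 6| · 1/27 < 1, i.e. |z − 6| < 27. So R = 27.

R = 27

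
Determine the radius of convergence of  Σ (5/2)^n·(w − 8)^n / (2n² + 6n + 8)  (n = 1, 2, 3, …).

R = 2/5

By the ratio test, |a_{n+1}/a_n| = [(2n² + 6n + 8)/(2(n+1)² + 6(n+1) + 8)] · 5/2 → 5/2.
Convergence for |w − 8| · 5/2 < 1, i.e. |w − 8| < 2/5. So R = 2/5.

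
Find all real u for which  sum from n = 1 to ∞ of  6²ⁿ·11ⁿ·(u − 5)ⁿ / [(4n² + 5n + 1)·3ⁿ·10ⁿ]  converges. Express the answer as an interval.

[325/66, 335/66]

Ratio test: |a_{n+1}/a_n| = [(4n² + 5n + 1)/(4(n+1)² + 5(n+1) + 1)] · 36·11/(3·10) → 66/5 as n → ∞.
Thus R = 1/(66/5) = 5/66.
Endpoint u = 335/66: the series is dominated by a constant times Σ 1/n², which converges (p = 2 > 1).
At u = 325/66: absolute convergence follows by limit comparison with Σ 1/n².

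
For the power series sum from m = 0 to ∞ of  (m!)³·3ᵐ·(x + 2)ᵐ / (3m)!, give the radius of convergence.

Apply the ratio test: |a_{m+1}| / |a_m| = (m+1)³/[(3m+1)·(3m+2)·(3m+3)] · 3, which tends to 1/9 as m → ∞.
Thus R = 1/(1/9) = 9.

R = 9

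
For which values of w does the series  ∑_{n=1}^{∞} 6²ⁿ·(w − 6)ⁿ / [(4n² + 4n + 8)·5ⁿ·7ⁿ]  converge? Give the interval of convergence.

Apply the ratio test: |a_{n+1}| / |a_n| = [(4n² + 4n + 8)/(4(n+1)² + 4(n+1) + 8)] · 36/(5·7), which tends to 36/35 as n → ∞.
The series converges when 36/35 · |w − 6| < 1, giving R = 35/36.
When w = 251/36, the terms are on the order of 1/n², so the series converges absolutely by comparison with the p-series (p = 2 > 1).
Endpoint w = 181/36: the series is dominated by a constant times Σ 1/n², which converges (p = 2 > 1).

[181/36, 251/36]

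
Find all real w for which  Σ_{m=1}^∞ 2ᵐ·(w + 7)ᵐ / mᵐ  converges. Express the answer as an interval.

(−∞, ∞)

Root test: |a_m|^(1/m) = 2/m → 0.
The limit is 0 for every w, so R = ∞.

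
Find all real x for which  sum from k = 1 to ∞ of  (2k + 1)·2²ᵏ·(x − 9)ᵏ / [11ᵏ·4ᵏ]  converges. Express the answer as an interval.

Apply the ratio test: |a_{k+1}| / |a_k| = [(2(k+1) + 1)/(2k + 1)] · 4/(11·4), which tends to 1/11 as k → ∞.
The series converges when 1/11 · |x − 9| < 1, giving R = 11.
Endpoint x = 20: the terms have absolute value of order k, which does not tend to 0, so the series diverges by the divergence test.
When x = -2, the terms have absolute value of order k, which does not tend to 0, so the series diverges by the divergence test.

(-2, 20)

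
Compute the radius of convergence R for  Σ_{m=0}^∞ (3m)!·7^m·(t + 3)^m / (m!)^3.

The ratio of consecutive coefficients is (3m+1)·(3m+2)·(3m+3)/(m+1)³ · 7 → 189.
Thus R = 1/(189) = 1/189.

R = 1/189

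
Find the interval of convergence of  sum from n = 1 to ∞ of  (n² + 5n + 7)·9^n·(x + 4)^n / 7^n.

By the ratio test, |a_{n+1}/a_n| = [((n+1)² + 5(n+1) + 7)/(n² + 5n + 7)] · 9/7 → 9/7.
Hence the series converges for |x + 4| < 1/(9/7) = 7/9, so the radius of convergence is 7/9.
Endpoint x = -29/9: the terms have absolute value of order n², which does not tend to 0, so the series diverges by the divergence test.
Endpoint x = -43/9: the terms have absolute value of order n², which does not tend to 0, so the series diverges by the divergence test.

(-43/9, -29/9)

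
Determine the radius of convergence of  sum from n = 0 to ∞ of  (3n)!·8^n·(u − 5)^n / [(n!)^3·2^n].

R = 1/108

Apply the ratio test: |a_{n+1}| / |a_n| = (3n+1)·(3n+2)·(3n+3)/(n+1)³ · 8/2, which tends to 108 as n → ∞.
The series converges when 108 · |u − 5| < 1, giving R = 1/108.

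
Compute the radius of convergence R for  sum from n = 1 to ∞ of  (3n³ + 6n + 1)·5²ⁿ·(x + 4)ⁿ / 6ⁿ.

R = 6/25

Apply the ratio test: |a_{n+1}| / |a_n| = [(3(n+1)³ + 6(n+1) + 1)/(3n³ + 6n + 1)] · 25/6, which tends to 25/6 as n → ∞.
Convergence for |x + 4| · 25/6 < 1, i.e. |x + 4| < 6/25. So R = 6/25.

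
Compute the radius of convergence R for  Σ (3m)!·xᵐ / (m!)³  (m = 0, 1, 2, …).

R = 1/27

By the ratio test, |a_{m+1}/a_m| = (3m+1)·(3m+2)·(3m+3)/(m+1)³ → 27.
Thus R = 1/(27) = 1/27.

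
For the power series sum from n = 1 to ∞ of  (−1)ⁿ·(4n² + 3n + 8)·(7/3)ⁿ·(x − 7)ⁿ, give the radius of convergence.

R = 3/7

Ratio test: |a_{n+1}/a_n| = [(4(n+1)² + 3(n+1) + 8)/(4n² + 3n + 8)] · 7/3 → 7/3 as n → ∞.
The series converges when 7/3 · |x − 7| < 1, giving R = 3/7.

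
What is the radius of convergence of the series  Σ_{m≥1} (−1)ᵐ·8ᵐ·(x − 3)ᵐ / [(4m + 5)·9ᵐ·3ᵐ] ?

The ratio of consecutive coefficients is [(4m + 5)/(4(m+1) + 5)] · 8/(9·3) → 8/27.
Hence the series converges for |x − 3| < 1/(8/27) = 27/8, so the radius of convergence is 27/8.

R = 27/8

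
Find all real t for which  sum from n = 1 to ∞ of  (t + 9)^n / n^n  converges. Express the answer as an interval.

(−∞, ∞)

By the Cauchy root test, |a_n|^(1/n) = 1/n → 0.
Since the n-th root of |a_n| tends to 0, the series converges for all real t; R = ∞.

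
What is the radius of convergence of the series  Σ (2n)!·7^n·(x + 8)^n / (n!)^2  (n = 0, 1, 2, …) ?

Ratio test: |a_{n+1}/a_n| = (2n+1)·(2n+2)/(n+1)² · 7 → 28 as n → ∞.
Hence the series converges for |x + 8| < 1/(28) = 1/28, so the radius of convergence is 1/28.

R = 1/28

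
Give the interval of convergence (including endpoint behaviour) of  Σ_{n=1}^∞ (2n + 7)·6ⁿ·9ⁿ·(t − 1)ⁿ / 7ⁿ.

The ratio of consecutive coefficients is [(2(n+1) + 7)/(2n + 7)] · 6·9/7 → 54/7.
Thus R = 1/(54/7) = 7/54.
Check t = 61/54: the n-th term does not approach 0; divergence by the term test.
When t = 47/54, the n-th term does not approach 0; divergence by the term test.

(47/54, 61/54)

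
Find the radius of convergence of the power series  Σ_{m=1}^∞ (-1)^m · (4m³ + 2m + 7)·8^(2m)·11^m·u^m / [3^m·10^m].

R = 15/352

The ratio of consecutive coefficients is [(4(m+1)³ + 2(m+1) + 7)/(4m³ + 2m + 7)] · 64·11/(3·10) → 352/15.
Hence the series converges for |u| < 1/(352/15) = 15/352, so the radius of convergence is 15/352.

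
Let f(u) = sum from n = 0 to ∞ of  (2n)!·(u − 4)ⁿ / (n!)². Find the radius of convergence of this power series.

Apply the ratio test: |a_{n+1}| / |a_n| = (2n+1)·(2n+2)/(n+1)², which tends to 4 as n → ∞.
Thus R = 1/(4) = 1/4.

R = 1/4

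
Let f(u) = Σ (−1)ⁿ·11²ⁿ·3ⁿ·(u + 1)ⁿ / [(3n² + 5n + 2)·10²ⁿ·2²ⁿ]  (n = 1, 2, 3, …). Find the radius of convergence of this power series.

R = 400/363

Ratio test: |a_{n+1}/a_n| = [(3n² + 5n + 2)/(3(n+1)² + 5(n+1) + 2)] · 121·3/(100·4) → 363/400 as n → ∞.
Hence the series converges for |u + 1| < 1/(363/400) = 400/363, so the radius of convergence is 400/363.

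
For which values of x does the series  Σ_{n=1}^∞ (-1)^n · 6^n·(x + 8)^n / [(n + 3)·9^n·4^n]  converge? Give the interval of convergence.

(-14, -2]

By the ratio test, |a_{n+1}/a_n| = [(n + 3)/((n+1) + 3)] · 6/(9·4) → 1/6.
Convergence for |x + 8| · 1/6 < 1, i.e. |x + 8| < 6. So R = 6.
Endpoint x = -2: convergence follows from the alternating series test (terms decrease monotonically to 0).
Endpoint x = -14: the terms behave like c/n; limit comparison with the harmonic series gives divergence.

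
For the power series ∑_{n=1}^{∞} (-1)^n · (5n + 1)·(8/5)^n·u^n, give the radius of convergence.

R = 5/8

The ratio of consecutive coefficients is [(5(n+1) + 1)/(5n + 1)] · 8/5 → 8/5.
Thus R = 1/(8/5) = 5/8.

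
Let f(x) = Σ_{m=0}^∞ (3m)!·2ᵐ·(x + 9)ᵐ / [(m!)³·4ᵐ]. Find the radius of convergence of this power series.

R = 2/27

The ratio of consecutive coefficients is (3m+1)·(3m+2)·(3m+3)/(m+1)³ · 2/4 → 27/2.
Convergence for |x + 9| · 27/2 < 1, i.e. |x + 9| < 2/27. So R = 2/27.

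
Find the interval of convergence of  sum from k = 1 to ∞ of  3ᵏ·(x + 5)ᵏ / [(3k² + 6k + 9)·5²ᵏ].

[-40/3, 10/3]

Ratio test: |a_{k+1}/a_k| = [(3k² + 6k + 9)/(3(k+1)² + 6(k+1) + 9)] · 3/25 → 3/25 as k → ∞.
Convergence for |x + 5| · 3/25 < 1, i.e. |x + 5| < 25/3. So R = 25/3.
When x = 10/3, the series is dominated by a constant times Σ 1/k², which converges (p = 2 > 1).
When x = -40/3, absolute convergence follows by limit comparison with Σ 1/k².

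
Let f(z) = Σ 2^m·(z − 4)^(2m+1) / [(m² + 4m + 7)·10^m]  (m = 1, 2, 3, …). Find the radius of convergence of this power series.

Apply the ratio test: |a_{m+1}| / |a_m| = [(m² + 4m + 7)/((m+1)² + 4(m+1) + 7)] · 2/10, which tends to 1/5 as m → ∞.
Successive powers of (z − 4) differ by 2, so the series converges when |z − 4|² · 1/5 < 1, i.e. |z − 4| < √(5). So R = √5.

R = √5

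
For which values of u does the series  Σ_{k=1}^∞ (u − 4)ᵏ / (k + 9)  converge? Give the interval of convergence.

[3, 5)

Apply the ratio test: |a_{k+1}| / |a_k| = (k + 9)/((k+1) + 9), which tends to 1 as k → ∞.
So the series converges when |u − 4| < 1 and diverges when |u − 4| > 1; R = 1.
When u = 5, the terms behave like c/k; limit comparison with the harmonic series gives divergence.
Check u = 3: the terms alternate in sign and decrease monotonically to 0 in absolute value (size ~ c/k), so the alternating series test gives convergence.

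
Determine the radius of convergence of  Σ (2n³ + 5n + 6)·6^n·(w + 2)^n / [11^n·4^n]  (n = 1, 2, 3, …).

R = 22/3

By the ratio test, |a_{n+1}/a_n| = [(2(n+1)³ + 5(n+1) + 6)/(2n³ + 5n + 6)] · 6/(11·4) → 3/22.
Hence the series converges for |w + 2| < 1/(3/22) = 22/3, so the radius of convergence is 22/3.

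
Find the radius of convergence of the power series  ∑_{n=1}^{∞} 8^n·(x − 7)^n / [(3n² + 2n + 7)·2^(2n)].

By the ratio test, |a_{n+1}/a_n| = [(3n² + 2n + 7)/(3(n+1)² + 2(n+1) + 7)] · 8/4 → 2.
Thus R = 1/(2) = 1/2.

R = 1/2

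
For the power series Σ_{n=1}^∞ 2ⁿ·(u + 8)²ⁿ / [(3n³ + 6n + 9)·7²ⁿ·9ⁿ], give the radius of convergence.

R = 21√2/2

The ratio of consecutive coefficients is [(3n³ + 6n + 9)/(3(n+1)³ + 6(n+1) + 9)] · 2/(49·9) → 2/441.
Since the exponent of (u + 8) increases by 2 each term, convergence requires |u + 8|² < 441/2, hence R = 21√2/2.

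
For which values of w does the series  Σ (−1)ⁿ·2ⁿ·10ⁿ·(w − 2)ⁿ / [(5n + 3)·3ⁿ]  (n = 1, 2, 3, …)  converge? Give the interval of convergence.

The ratio of consecutive coefficients is [(5n + 3)/(5(n+1) + 3)] · 2·10/3 → 20/3.
Hence the series converges for |w − 2| < 1/(20/3) = 3/20, so the radius of convergence is 3/20.
When w = 43/20, the terms alternate in sign and decrease monotonically to 0 in absolute value (size ~ c/n), so the alternating series test gives convergence.
Endpoint w = 37/20: the terms are asymptotic to a nonzero constant times 1/n, so the series diverges by limit comparison with Σ 1/n.

(37/20, 43/20]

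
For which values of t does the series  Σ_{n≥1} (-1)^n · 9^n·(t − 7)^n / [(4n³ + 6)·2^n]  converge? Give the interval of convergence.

[61/9, 65/9]

The ratio of consecutive coefficients is [(4n³ + 6)/(4(n+1)³ + 6)] · 9/2 → 9/2.
Thus R = 1/(9/2) = 2/9.
At t = 65/9: the terms are on the order of 1/n³, so the series converges absolutely by comparison with the p-series (p = 3 > 1).
Endpoint t = 61/9: absolute convergence follows by limit comparison with Σ 1/n³.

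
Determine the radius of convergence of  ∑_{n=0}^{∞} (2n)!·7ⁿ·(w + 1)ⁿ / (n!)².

R = 1/28

By the ratio test, |a_{n+1}/a_n| = (2n+1)·(2n+2)/(n+1)² · 7 → 28.
Hence the series converges for |w + 1| < 1/(28) = 1/28, so the radius of convergence is 1/28.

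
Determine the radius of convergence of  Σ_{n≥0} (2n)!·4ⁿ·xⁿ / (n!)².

R = 1/16

Apply the ratio test: |a_{n+1}| / |a_n| = (2n+1)·(2n+2)/(n+1)² · 4, which tends to 16 as n → ∞.
Thus R = 1/(16) = 1/16.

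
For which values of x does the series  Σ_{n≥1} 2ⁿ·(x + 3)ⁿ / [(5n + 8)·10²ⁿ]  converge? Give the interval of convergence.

Apply the ratio test: |a_{n+1}| / |a_n| = [(5n + 8)/(5(n+1) + 8)] · 2/100, which tends to 1/50 as n → ∞.
The series converges when 1/50 · |x + 3| < 1, giving R = 50.
Endpoint x = 47: the terms behave like c/n; limit comparison with the harmonic series gives divergence.
Check x = -53: an alternating series whose terms decrease to 0 in absolute value, so it converges by the Leibniz criterion.

[-53, 47)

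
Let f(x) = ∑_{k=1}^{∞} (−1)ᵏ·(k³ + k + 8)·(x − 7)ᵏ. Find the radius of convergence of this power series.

R = 1

The ratio of consecutive coefficients is ((k+1)³ + (k+1) + 8)/(k³ + k + 8) → 1.
Convergence for |x − 7| < 1, so R = 1.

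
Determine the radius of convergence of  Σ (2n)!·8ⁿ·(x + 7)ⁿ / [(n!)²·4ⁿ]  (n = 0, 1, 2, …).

The ratio of consecutive coefficients is (2n+1)·(2n+2)/(n+1)² · 8/4 → 8.
Hence the series converges for |x + 7| < 1/(8) = 1/8, so the radius of convergence is 1/8.

R = 1/8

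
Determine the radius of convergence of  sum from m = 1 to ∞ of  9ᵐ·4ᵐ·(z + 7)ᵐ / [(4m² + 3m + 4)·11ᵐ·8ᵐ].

R = 22/9

The ratio of consecutive coefficients is [(4m² + 3m + 4)/(4(m+1)² + 3(m+1) + 4)] · 9·4/(11·8) → 9/22.
The series converges when 9/22 · |z + 7| < 1, giving R = 22/9.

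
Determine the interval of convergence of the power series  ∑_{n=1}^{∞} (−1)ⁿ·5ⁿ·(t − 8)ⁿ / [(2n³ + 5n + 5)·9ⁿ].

Ratio test: |a_{n+1}/a_n| = [(2n³ + 5n + 5)/(2(n+1)³ + 5(n+1) + 5)] · 5/9 → 5/9 as n → ∞.
The series converges when 5/9 · |t − 8| < 1, giving R = 9/5.
At t = 49/5: the series is dominated by a constant times Σ 1/n³, which converges (p = 3 > 1).
At t = 31/5: absolute convergence follows by limit comparison with Σ 1/n³.

[31/5, 49/5]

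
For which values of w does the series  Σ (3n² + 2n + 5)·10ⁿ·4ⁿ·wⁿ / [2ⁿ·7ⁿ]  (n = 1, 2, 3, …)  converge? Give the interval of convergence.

(-7/20, 7/20)

Apply the ratio test: |a_{n+1}| / |a_n| = [(3(n+1)² + 2(n+1) + 5)/(3n² + 2n + 5)] · 10·4/(2·7), which tends to 20/7 as n → ∞.
Hence the series converges for |w| < 1/(20/7) = 7/20, so the radius of convergence is 7/20.
Endpoint w = 7/20: the terms do not tend to 0, so the series diverges.
When w = -7/20, the terms have absolute value of order n², which does not tend to 0, so the series diverges by the divergence test.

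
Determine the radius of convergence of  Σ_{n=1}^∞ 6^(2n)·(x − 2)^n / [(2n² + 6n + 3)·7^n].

R = 7/36

The ratio of consecutive coefficients is [(2n² + 6n + 3)/(2(n+1)² + 6(n+1) + 3)] · 36/7 → 36/7.
Convergence for |x − 2| · 36/7 < 1, i.e. |x − 2| < 7/36. So R = 7/36.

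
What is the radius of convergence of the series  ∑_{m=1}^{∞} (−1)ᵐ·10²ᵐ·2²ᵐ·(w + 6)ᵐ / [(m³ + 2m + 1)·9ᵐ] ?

R = 9/400

The ratio of consecutive coefficients is [(m³ + 2m + 1)/((m+1)³ + 2(m+1) + 1)] · 100·4/9 → 400/9.
Convergence for |w + 6| · 400/9 < 1, i.e. |w + 6| < 9/400. So R = 9/400.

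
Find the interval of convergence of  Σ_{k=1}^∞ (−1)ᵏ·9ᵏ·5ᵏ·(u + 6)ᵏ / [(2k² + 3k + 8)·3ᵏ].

[-91/15, -89/15]

Apply the ratio test: |a_{k+1}| / |a_k| = [(2k² + 3k + 8)/(2(k+1)² + 3(k+1) + 8)] · 9·5/3, which tends to 15 as k → ∞.
Hence the series converges for |u + 6| < 1/(15) = 1/15, so the radius of convergence is 1/15.
Endpoint u = -89/15: absolute convergence follows by limit comparison with Σ 1/k².
Endpoint u = -91/15: the terms are on the order of 1/k², so the series converges absolutely by comparison with the p-series (p = 2 > 1).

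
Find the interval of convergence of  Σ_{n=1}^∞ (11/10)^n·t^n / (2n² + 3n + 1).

Ratio test: |a_{n+1}/a_n| = [(2n² + 3n + 1)/(2(n+1)² + 3(n+1) + 1)] · 11/10 → 11/10 as n → ∞.
Hence the series converges for |t| < 1/(11/10) = 10/11, so the radius of convergence is 10/11.
At t = 10/11: the terms are on the order of 1/n², so the series converges absolutely by comparison with the p-series (p = 2 > 1).
At t = -10/11: absolute convergence follows by limit comparison with Σ 1/n².

[-10/11, 10/11]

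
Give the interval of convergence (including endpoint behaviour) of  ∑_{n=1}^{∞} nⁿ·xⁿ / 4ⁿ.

By the Cauchy root test, |a_n|^(1/n) = n/4 → ∞.
Since the n-th root of |a_n| is unbounded, the series converges only at x = 0; R = 0.

{0}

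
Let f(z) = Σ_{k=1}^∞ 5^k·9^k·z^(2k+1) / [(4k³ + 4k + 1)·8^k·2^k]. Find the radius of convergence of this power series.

Apply the ratio test: |a_{k+1}| / |a_k| = [(4k³ + 4k + 1)/(4(k+1)³ + 4(k+1) + 1)] · 5·9/(8·2), which tends to 45/16 as k → ∞.
Writing y = z², the series in y has radius 16/45, so |z| < √(16/45) and R = 4√5/15.

R = 4√5/15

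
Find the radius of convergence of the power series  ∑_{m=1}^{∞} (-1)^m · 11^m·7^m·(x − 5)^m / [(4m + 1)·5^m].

R = 5/77

By the ratio test, |a_{m+1}/a_m| = [(4m + 1)/(4(m+1) + 1)] · 11·7/5 → 77/5.
Thus R = 1/(77/5) = 5/77.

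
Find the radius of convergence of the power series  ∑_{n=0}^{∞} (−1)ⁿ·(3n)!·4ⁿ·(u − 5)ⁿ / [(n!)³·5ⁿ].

R = 5/108

Ratio test: |a_{n+1}/a_n| = (3n+1)·(3n+2)·(3n+3)/(n+1)³ · 4/5 → 108/5 as n → ∞.
Thus R = 1/(108/5) = 5/108.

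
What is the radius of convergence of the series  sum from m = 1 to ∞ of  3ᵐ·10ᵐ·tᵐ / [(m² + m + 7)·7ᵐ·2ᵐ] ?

R = 7/15

Ratio test: |a_{m+1}/a_m| = [(m² + m + 7)/((m+1)² + (m+1) + 7)] · 3·10/(7·2) → 15/7 as m → ∞.
Hence the series converges for |t| < 1/(15/7) = 7/15, so the radius of convergence is 7/15.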